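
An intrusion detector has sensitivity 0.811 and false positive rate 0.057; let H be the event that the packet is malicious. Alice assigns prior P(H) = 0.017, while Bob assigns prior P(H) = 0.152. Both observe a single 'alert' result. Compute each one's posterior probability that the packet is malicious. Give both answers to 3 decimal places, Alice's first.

P('+'|H) = 0.811, P('+'|¬H) = 0.057.
Alice: numerator 0.811·0.017 = 0.013787; evidence = 0.013787+0.057·0.983 = 0.069818; posterior = 0.197.
Bob: numerator 0.811·0.152 = 0.12327; evidence = 0.12327+0.057·0.848 = 0.17161; posterior = 0.718.

Alice: 0.197; Bob: 0.718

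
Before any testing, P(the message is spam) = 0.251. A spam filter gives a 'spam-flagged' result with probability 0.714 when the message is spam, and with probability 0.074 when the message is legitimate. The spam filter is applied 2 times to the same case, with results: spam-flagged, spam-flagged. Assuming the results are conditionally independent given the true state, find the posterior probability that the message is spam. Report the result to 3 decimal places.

With H the event that the message is spam, the joint likelihood of the observed sequence is P(data|H) = 0.714·0.714 = 0.50980 and P(data|¬H) = 0.074·0.074 = 0.0054760.
Bayes: P(H|data) = 0.251·0.50980 / (0.251·0.50980 + 0.749·0.0054760) = 0.12796/0.13206 = 0.9689.

Posterior P(H) ≈ 0.969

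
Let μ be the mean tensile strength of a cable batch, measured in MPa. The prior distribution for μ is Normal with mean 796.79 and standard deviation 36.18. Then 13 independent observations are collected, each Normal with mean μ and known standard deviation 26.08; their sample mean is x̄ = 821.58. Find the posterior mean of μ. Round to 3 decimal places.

Posterior mean ≈ 820.627

With known σ, the Normal prior is conjugate. Weight on the data is w = (n/σ²)/(n/σ² + 1/τ₀²) = 0.0191130/(0.0191130+0.00076395) = 0.96157.
Posterior mean = w·x̄ + (1−w)·μ₀ = 0.96157·821.58 + 0.038434·796.79 = 820.627.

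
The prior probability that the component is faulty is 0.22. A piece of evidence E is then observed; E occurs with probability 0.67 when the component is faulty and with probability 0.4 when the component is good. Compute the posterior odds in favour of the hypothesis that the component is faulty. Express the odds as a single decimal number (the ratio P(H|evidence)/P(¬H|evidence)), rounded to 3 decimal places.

Prior odds = 0.22/(1−0.22) = 0.28205.
Likelihood ratio for E = 0.67/0.4 = 1.6750.
Posterior odds = prior odds × LR = 0.47244.

Posterior odds ≈ 0.472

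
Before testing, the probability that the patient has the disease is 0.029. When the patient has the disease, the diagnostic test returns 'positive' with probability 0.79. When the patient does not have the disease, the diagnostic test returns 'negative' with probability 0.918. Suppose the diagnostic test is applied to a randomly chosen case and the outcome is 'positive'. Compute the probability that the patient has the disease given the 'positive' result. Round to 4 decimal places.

P(H | E) ≈ 0.2234

Write H for 'the patient has the disease'. Prior odds H:¬H = 0.029/0.971 = 0.029866. For the 'positive' outcome, the likelihood ratio is 0.79/0.082 = 9.6341.
Posterior odds = 0.029866 × 9.6341 = 0.28773, so P(H|E) = 0.28773/(1+0.28773) = 0.2234.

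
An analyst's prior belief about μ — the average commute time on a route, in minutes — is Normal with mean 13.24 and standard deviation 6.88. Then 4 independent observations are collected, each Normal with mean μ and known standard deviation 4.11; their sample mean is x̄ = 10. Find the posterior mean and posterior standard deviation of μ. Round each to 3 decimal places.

Posterior mean ≈ 10.265; posterior SD ≈ 1.969

Prior precision 1/τ₀² = 1/6.88² = 0.0211263; data precision n/σ² = 4/4.11² = 0.236797.
Posterior precision = 0.0211263 + 0.236797 = 0.257923, giving posterior SD = 1/√0.257923 = 1.969.
Posterior mean = (0.0211263·13.24 + 0.236797·10) / 0.257923 = 10.265.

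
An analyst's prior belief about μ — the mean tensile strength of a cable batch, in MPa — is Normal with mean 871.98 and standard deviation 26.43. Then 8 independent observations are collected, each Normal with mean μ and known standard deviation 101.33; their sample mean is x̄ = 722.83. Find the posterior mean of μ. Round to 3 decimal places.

With known σ, the Normal prior is conjugate. Weight on the data is w = (n/σ²)/(n/σ² + 1/τ₀²) = 0.00077914/(0.00077914+0.00143155) = 0.35244.
Posterior mean = w·x̄ + (1−w)·μ₀ = 0.35244·722.83 + 0.64756·871.98 = 819.413.

Posterior mean ≈ 819.413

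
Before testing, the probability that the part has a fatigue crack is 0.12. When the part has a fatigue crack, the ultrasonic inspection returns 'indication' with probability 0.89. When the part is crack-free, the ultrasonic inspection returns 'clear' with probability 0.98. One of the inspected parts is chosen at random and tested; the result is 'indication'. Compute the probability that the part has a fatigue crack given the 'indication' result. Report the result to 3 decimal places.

Write H for 'the part has a fatigue crack'. Prior odds H:¬H = 0.12/0.88 = 0.13636. For the 'indication' outcome, the likelihood ratio is 0.89/0.02 = 44.500.
Posterior odds = 0.13636 × 44.500 = 6.0682, so P(H|E) = 6.0682/(1+6.0682) = 0.859.

P(H | E) ≈ 0.859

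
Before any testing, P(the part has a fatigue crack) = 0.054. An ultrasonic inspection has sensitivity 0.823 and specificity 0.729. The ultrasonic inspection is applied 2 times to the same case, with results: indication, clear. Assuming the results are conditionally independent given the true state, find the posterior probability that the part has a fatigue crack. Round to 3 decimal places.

Let H be the event that the part has a fatigue crack; start with P(H) = 0.054. P('indication'|H) = 0.823, P('indication'|¬H) = 0.271.
Update on result 1 ('indication'): P(H) ← 0.823·0.0540 / (0.823·0.0540 + 0.271·0.9460) = 0.044442/0.30081 = 0.1477.
Update on result 2 ('clear'): P(H) ← 0.177·0.1477 / (0.177·0.1477 + 0.729·0.8523) = 0.026150/0.64745 = 0.0404.

Posterior P(H) ≈ 0.040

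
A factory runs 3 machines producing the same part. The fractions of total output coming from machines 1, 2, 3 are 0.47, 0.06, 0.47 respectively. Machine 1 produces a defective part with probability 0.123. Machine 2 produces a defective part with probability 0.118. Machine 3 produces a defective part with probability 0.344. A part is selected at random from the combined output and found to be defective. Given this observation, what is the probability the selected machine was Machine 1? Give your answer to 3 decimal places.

Tabulate prior·likelihood by source: [1] prior 0.47, lik 0.123, product 0.05781; [2] prior 0.06, lik 0.118, product 0.007080; [3] prior 0.47, lik 0.344, product 0.1617.
Normalizing constant = 0.22657; the posterior for Machine 1 is its product over the sum, 0.05781/0.22657 = 0.255.

Posterior probability ≈ 0.255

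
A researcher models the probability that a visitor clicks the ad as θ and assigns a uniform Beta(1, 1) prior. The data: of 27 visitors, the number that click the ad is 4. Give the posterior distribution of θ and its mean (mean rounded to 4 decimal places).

The binomial likelihood is conjugate to the Beta prior: with 4 successes and 23 failures, the posterior is Beta(1+4, 1+23) = Beta(5, 24).
Posterior mean = α/(α+β) = 5/29 = 0.1724.

Posterior: Beta(5, 24); mean ≈ 0.1724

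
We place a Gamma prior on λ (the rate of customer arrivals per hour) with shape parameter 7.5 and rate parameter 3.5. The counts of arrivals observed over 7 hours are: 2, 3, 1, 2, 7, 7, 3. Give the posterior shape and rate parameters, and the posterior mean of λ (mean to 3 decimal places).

Total count ∑xᵢ = 25 over n = 7 hours.
Gamma is conjugate to the Poisson likelihood: posterior is Gamma(shape = 7.5+25 = 32.5, rate = 3.5+7 = 10.5).
E[λ | data] = 32.5/10.5 = 3.095.

Posterior: Gamma(shape=32.5, rate=10.5); mean ≈ 3.095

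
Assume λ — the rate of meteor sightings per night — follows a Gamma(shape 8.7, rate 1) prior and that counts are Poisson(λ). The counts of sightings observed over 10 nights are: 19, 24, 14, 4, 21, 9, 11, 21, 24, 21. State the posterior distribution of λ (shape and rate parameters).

Posterior: Gamma(shape=176.7, rate=11)

Total count ∑xᵢ = 168 over n = 10 nights.
Gamma is conjugate to the Poisson likelihood: posterior is Gamma(shape = 8.7+168 = 176.7, rate = 1+10 = 11).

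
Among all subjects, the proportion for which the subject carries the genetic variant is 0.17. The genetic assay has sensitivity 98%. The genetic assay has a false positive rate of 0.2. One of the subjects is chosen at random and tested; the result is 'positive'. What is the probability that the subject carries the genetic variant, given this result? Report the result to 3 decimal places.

Let H be the event that the subject carries the genetic variant. P(H) = 0.17, so P(¬H) = 0.83. With E the 'positive' result, P(E|H) = 0.98 and P(E|¬H) = 0.2.
P(E) = 0.98·0.17 + 0.2·0.83 = 0.16660 + 0.16600 = 0.33260.
By Bayes' theorem, P(H|E) = 0.16660 / 0.33260 = 0.501.

P(H | E) ≈ 0.501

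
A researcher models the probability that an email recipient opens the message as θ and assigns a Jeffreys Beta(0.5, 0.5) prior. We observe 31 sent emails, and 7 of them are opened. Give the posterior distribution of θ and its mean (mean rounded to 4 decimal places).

Posterior: Beta(7.5, 24.5); mean ≈ 0.2344

The binomial likelihood is conjugate to the Beta prior: with 7 successes and 24 failures, the posterior is Beta(0.5+7, 0.5+24) = Beta(7.5, 24.5).
Posterior mean = α/(α+β) = 7.5/32 = 0.2344.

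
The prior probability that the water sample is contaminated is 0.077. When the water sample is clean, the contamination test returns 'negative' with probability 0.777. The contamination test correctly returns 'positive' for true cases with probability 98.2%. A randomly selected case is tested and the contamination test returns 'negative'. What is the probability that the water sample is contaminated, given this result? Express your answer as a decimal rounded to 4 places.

Write H for 'the water sample is contaminated'. Prior odds H:¬H = 0.077/0.923 = 0.083424. For the 'negative' outcome, the likelihood ratio is 0.018/0.777 = 0.023166.
Posterior odds = 0.083424 × 0.023166 = 0.0019326, so P(H|E) = 0.0019326/(1+0.0019326) = 0.0019.

P(H | E) ≈ 0.0019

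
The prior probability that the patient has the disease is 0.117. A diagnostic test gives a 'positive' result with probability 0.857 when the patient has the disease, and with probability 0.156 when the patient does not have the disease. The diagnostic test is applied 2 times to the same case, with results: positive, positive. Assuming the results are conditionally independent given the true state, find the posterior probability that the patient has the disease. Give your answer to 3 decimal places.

Let H be the event that the patient has the disease; start with P(H) = 0.117. P('positive'|H) = 0.857, P('positive'|¬H) = 0.156.
Update on result 1 ('positive'): P(H) ← 0.857·0.1170 / (0.857·0.1170 + 0.156·0.8830) = 0.10027/0.23802 = 0.4213.
Update on result 2 ('positive'): P(H) ← 0.857·0.4213 / (0.857·0.4213 + 0.156·0.5787) = 0.36103/0.45131 = 0.8000.

Posterior P(H) ≈ 0.800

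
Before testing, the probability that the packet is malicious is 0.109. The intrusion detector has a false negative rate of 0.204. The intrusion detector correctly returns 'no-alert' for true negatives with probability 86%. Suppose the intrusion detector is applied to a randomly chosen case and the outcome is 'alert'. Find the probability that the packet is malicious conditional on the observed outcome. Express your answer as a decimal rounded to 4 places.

Write H for 'the packet is malicious'. Prior odds H:¬H = 0.109/0.891 = 0.12233. For the 'alert' outcome, the likelihood ratio is 0.796/0.14 = 5.6857.
Posterior odds = 0.12233 × 5.6857 = 0.69556, so P(H|E) = 0.69556/(1+0.69556) = 0.4102.

P(H | E) ≈ 0.4102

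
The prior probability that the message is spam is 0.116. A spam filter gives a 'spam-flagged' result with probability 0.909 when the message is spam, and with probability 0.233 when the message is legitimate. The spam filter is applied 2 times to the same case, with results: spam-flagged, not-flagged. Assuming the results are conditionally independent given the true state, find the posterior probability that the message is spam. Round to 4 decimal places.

Let H be the event that the message is spam; start with P(H) = 0.116. P('spam-flagged'|H) = 0.909, P('spam-flagged'|¬H) = 0.233.
Update on result 1 ('spam-flagged'): P(H) ← 0.909·0.1160 / (0.909·0.1160 + 0.233·0.8840) = 0.10544/0.31142 = 0.3386.
Update on result 2 ('not-flagged'): P(H) ← 0.091·0.3386 / (0.091·0.3386 + 0.767·0.6614) = 0.030812/0.53811 = 0.0573.

Posterior P(H) ≈ 0.0573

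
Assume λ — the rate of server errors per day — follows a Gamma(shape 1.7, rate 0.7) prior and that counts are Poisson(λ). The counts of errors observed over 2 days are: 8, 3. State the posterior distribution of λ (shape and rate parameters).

Posterior: Gamma(shape=12.7, rate=2.7)

Total count ∑xᵢ = 11 over n = 2 days.
Gamma is conjugate to the Poisson likelihood: posterior is Gamma(shape = 1.7+11 = 12.7, rate = 0.7+2 = 2.7).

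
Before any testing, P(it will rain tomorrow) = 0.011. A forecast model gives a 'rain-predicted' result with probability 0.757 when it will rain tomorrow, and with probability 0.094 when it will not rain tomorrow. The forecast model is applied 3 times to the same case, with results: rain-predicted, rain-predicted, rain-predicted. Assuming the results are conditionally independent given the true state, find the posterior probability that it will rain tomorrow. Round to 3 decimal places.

Posterior P(H) ≈ 0.853

Let H be the event that it will rain tomorrow; start with P(H) = 0.011. P('rain-predicted'|H) = 0.757, P('rain-predicted'|¬H) = 0.094.
Update on result 1 ('rain-predicted'): P(H) ← 0.757·0.0110 / (0.757·0.0110 + 0.094·0.9890) = 0.0083270/0.10129 = 0.0822.
Update on result 2 ('rain-predicted'): P(H) ← 0.757·0.0822 / (0.757·0.0822 + 0.094·0.9178) = 0.062231/0.14850 = 0.4191.
Update on result 3 ('rain-predicted'): P(H) ← 0.757·0.4191 / (0.757·0.4191 + 0.094·0.5809) = 0.31722/0.37183 = 0.8531.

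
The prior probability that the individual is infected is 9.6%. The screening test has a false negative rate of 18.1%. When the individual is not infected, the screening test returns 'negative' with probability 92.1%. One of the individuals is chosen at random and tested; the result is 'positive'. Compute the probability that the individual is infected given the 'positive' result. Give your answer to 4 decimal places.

P(H | E) ≈ 0.5240

Write H for 'the individual is infected'. Prior odds H:¬H = 0.096/0.904 = 0.10619. For the 'positive' outcome, the likelihood ratio is 0.819/0.079 = 10.367.
Posterior odds = 0.10619 × 10.367 = 1.1009, so P(H|E) = 1.1009/(1+1.1009) = 0.5240.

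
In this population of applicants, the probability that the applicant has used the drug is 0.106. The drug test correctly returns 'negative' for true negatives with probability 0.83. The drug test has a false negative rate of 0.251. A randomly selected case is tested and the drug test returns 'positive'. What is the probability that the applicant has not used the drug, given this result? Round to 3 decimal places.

P(¬H | E) ≈ 0.657

Let H be the event that the applicant has used the drug. P(H) = 0.106, so P(¬H) = 0.894. With E the 'positive' result, P(E|H) = 0.749 and P(E|¬H) = 0.17.
P(E) = 0.749·0.106 + 0.17·0.894 = 0.079394 + 0.15198 = 0.23137.
By Bayes' theorem, P(H|E) = 0.079394 / 0.23137 = 0.343. Hence P(¬H|E) = 1 − 0.343 = 0.657.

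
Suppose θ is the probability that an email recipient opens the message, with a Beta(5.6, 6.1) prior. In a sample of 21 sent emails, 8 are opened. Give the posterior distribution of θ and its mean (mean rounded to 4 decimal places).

The binomial likelihood is conjugate to the Beta prior: with 8 successes and 13 failures, the posterior is Beta(5.6+8, 6.1+13) = Beta(13.6, 19.1).
E[θ | data] = 13.6/(13.6+19.1) = 0.4159.

Posterior: Beta(13.6, 19.1); mean ≈ 0.4159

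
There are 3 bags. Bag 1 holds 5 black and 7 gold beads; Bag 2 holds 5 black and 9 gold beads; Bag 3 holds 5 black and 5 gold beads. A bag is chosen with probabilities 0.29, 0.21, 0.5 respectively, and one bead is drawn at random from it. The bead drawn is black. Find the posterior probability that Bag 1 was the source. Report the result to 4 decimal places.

Posterior probability ≈ 0.2710

Tabulate prior·likelihood by source: [1] prior 0.29, lik 0.4167, product 0.1208; [2] prior 0.21, lik 0.3571, product 0.07500; [3] prior 0.5, lik 0.5, product 0.2500.
Normalizing constant = 0.44583; the posterior for Bag 1 is its product over the sum, 0.1208/0.44583 = 0.2710.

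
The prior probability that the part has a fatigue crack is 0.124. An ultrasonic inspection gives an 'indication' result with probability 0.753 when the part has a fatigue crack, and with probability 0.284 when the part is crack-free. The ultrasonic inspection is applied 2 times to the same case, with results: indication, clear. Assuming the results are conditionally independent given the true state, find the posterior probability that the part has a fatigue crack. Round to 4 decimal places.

With H the event that the part has a fatigue crack, the joint likelihood of the observed sequence is P(data|H) = 0.753·0.247 = 0.18599 and P(data|¬H) = 0.284·0.716 = 0.20334.
Bayes: P(H|data) = 0.124·0.18599 / (0.124·0.18599 + 0.876·0.20334) = 0.023063/0.20119 = 0.1146.

Posterior P(H) ≈ 0.1146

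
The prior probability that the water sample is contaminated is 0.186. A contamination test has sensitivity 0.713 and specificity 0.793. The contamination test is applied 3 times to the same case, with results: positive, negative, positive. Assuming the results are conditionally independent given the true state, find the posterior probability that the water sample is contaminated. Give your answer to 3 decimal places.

Posterior P(H) ≈ 0.495

With H the event that the water sample is contaminated, the joint likelihood of the observed sequence is P(data|H) = 0.713·0.287·0.713 = 0.14590 and P(data|¬H) = 0.207·0.793·0.207 = 0.033979.
Bayes: P(H|data) = 0.186·0.14590 / (0.186·0.14590 + 0.814·0.033979) = 0.027138/0.054797 = 0.4952.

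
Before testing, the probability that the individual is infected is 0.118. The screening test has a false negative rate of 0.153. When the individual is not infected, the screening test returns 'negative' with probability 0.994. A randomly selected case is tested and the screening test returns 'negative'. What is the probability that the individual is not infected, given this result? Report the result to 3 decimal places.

Let H be the event that the individual is infected. P(H) = 0.118, so P(¬H) = 0.882. With E the 'negative' result, P(E|H) = 0.153 and P(E|¬H) = 0.994.
P(E) = 0.153·0.118 + 0.994·0.882 = 0.018054 + 0.87671 = 0.89476.
By Bayes' theorem, P(H|E) = 0.018054 / 0.89476 = 0.020. Hence P(¬H|E) = 1 − 0.020 = 0.980.

P(¬H | E) ≈ 0.980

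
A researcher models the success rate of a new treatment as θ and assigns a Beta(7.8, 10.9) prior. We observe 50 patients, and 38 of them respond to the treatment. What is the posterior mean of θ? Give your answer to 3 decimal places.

Posterior mean ≈ 0.667

Observing 38 successes and 12 failures updates Beta(7.8, 10.9) by adding the success and failure counts to the two shape parameters: α = 7.8+38 = 45.8, β = 10.9+12 = 22.9.
E[θ | data] = 45.8/(45.8+22.9) = 0.667.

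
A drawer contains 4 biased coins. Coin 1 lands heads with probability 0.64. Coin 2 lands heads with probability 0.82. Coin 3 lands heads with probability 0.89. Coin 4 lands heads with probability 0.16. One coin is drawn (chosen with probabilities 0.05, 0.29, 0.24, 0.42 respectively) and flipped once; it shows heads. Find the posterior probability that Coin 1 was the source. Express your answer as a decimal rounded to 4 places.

Posterior probability ≈ 0.0581

Tabulate prior·likelihood by source: [1] prior 0.05, lik 0.64, product 0.03200; [2] prior 0.29, lik 0.82, product 0.2378; [3] prior 0.24, lik 0.89, product 0.2136; [4] prior 0.42, lik 0.16, product 0.06720.
Normalizing constant = 0.55060; the posterior for Coin 1 is its product over the sum, 0.03200/0.55060 = 0.0581.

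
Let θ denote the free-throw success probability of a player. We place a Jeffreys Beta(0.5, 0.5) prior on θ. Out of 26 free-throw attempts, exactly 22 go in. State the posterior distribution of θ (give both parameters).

Posterior: Beta(22.5, 4.5)

The binomial likelihood is conjugate to the Beta prior: with 22 successes and 4 failures, the posterior is Beta(0.5+22, 0.5+4) = Beta(22.5, 4.5).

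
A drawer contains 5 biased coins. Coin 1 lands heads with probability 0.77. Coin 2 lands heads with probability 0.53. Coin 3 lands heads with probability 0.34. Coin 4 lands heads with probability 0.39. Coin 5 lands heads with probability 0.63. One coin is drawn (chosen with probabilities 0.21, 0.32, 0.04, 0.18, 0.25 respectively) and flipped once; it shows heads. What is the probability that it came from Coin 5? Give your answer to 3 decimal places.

Posterior probability ≈ 0.275

Tabulate prior·likelihood by source: [1] prior 0.21, lik 0.77, product 0.1617; [2] prior 0.32, lik 0.53, product 0.1696; [3] prior 0.04, lik 0.34, product 0.01360; [4] prior 0.18, lik 0.39, product 0.07020; [5] prior 0.25, lik 0.63, product 0.1575.
Normalizing constant = 0.57260; the posterior for Coin 5 is its product over the sum, 0.1575/0.57260 = 0.275.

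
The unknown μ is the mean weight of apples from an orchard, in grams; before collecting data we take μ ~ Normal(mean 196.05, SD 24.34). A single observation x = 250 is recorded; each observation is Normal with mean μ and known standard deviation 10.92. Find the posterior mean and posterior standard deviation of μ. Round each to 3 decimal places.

With known σ, the Normal prior is conjugate. Weight on the data is w = (n/σ²)/(n/σ² + 1/τ₀²) = 0.00838600/(0.00838600+0.00168795) = 0.83244.
Posterior mean = w·x̄ + (1−w)·μ₀ = 0.83244·250 + 0.16756·196.05 = 240.960. Posterior variance = 1/(0.00838600+0.00168795) = 99.2660, so SD = 9.963.

Posterior mean ≈ 240.960; posterior SD ≈ 9.963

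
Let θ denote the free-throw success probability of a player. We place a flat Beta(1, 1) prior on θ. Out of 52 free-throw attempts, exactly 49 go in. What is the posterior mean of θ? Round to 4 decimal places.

Posterior mean ≈ 0.9259

Observing 49 successes and 3 failures updates Beta(1, 1) by adding the success and failure counts to the two shape parameters: α = 1+49 = 50, β = 1+3 = 4.
Posterior mean = α/(α+β) = 50/54 = 0.9259.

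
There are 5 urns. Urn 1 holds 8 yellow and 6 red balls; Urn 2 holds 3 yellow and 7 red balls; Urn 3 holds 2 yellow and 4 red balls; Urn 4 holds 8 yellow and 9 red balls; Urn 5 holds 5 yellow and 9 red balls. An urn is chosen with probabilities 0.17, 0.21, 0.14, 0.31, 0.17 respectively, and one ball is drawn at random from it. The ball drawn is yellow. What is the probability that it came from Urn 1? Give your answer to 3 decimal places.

Posterior probability ≈ 0.235

P(yellow|Urn 1) = 0.5714; P(yellow|Urn 2) = 0.3; P(yellow|Urn 3) = 0.3333; P(yellow|Urn 4) = 0.4706; P(yellow|Urn 5) = 0.3571.
Prior × likelihood for each source: 0.17·0.5714=0.09714, 0.21·0.3=0.06300, 0.14·0.3333=0.04667, 0.31·0.4706=0.1459, 0.17·0.3571=0.06071. Summing gives P(yellow) = 0.41341.
P(Urn 1 | yellow) = 0.09714 / 0.41341 = 0.235.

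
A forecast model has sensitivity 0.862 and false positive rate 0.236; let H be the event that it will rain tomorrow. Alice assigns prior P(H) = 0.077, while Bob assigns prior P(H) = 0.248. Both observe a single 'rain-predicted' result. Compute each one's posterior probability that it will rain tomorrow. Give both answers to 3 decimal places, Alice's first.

Alice: 0.234; Bob: 0.546

The likelihood ratio for a 'rain-predicted' result is 0.862/0.236 = 3.6525.
Alice: prior odds 0.077/0.923 = 0.083424; posterior odds 0.30471; posterior probability 0.234.
Bob: prior odds 0.248/0.752 = 0.32979; posterior odds 1.2046; posterior probability 0.546.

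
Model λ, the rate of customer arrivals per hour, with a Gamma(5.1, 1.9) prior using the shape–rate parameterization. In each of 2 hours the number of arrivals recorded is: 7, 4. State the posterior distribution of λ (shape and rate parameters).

Total count ∑xᵢ = 11 over n = 2 hours.
Gamma is conjugate to the Poisson likelihood: posterior is Gamma(shape = 5.1+11 = 16.1, rate = 1.9+2 = 3.9).

Posterior: Gamma(shape=16.1, rate=3.9)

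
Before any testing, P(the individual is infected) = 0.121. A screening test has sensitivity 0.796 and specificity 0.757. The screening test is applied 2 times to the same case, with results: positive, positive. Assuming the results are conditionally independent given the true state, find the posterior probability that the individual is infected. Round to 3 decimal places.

Posterior P(H) ≈ 0.596

Let H be the event that the individual is infected; start with P(H) = 0.121. P('positive'|H) = 0.796, P('positive'|¬H) = 0.243.
Update on result 1 ('positive'): P(H) ← 0.796·0.1210 / (0.796·0.1210 + 0.243·0.8790) = 0.096316/0.30991 = 0.3108.
Update on result 2 ('positive'): P(H) ← 0.796·0.3108 / (0.796·0.3108 + 0.243·0.6892) = 0.24738/0.41486 = 0.5963.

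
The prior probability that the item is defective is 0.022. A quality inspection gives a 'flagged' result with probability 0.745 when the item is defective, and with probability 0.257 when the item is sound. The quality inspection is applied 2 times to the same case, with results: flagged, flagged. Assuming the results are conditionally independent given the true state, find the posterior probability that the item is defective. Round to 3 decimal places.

With H the event that the item is defective, the joint likelihood of the observed sequence is P(data|H) = 0.745·0.745 = 0.55502 and P(data|¬H) = 0.257·0.257 = 0.066049.
Bayes: P(H|data) = 0.022·0.55502 / (0.022·0.55502 + 0.978·0.066049) = 0.012211/0.076806 = 0.1590.

Posterior P(H) ≈ 0.159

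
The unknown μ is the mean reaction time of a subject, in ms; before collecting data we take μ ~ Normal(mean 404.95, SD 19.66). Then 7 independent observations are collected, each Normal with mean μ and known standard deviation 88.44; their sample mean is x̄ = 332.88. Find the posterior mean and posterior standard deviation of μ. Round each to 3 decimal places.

Prior precision 1/τ₀² = 1/19.66² = 0.00258722; data precision n/σ² = 7/88.44² = 0.00089495.
Posterior precision = 0.00258722 + 0.00089495 = 0.00348217, giving posterior SD = 1/√0.00348217 = 16.946.
Posterior mean = (0.00258722·404.95 + 0.00089495·332.88) / 0.00348217 = 386.427.

Posterior mean ≈ 386.427; posterior SD ≈ 16.946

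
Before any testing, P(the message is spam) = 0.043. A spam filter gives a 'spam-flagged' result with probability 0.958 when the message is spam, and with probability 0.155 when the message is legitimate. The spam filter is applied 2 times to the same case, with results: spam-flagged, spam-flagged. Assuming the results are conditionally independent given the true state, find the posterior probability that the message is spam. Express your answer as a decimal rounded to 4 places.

Posterior P(H) ≈ 0.6319

With H the event that the message is spam, the joint likelihood of the observed sequence is P(data|H) = 0.958·0.958 = 0.91776 and P(data|¬H) = 0.155·0.155 = 0.024025.
Bayes: P(H|data) = 0.043·0.91776 / (0.043·0.91776 + 0.957·0.024025) = 0.039464/0.062456 = 0.6319.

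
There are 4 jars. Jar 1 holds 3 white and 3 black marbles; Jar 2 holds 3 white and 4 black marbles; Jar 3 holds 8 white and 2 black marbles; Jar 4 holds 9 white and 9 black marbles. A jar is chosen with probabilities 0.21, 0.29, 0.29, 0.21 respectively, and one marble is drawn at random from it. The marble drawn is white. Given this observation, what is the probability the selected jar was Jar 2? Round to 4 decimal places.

Tabulate prior·likelihood by source: [1] prior 0.21, lik 0.5, product 0.1050; [2] prior 0.29, lik 0.4286, product 0.1243; [3] prior 0.29, lik 0.8, product 0.2320; [4] prior 0.21, lik 0.5, product 0.1050.
Normalizing constant = 0.56629; the posterior for Jar 2 is its product over the sum, 0.1243/0.56629 = 0.2195.

Posterior probability ≈ 0.2195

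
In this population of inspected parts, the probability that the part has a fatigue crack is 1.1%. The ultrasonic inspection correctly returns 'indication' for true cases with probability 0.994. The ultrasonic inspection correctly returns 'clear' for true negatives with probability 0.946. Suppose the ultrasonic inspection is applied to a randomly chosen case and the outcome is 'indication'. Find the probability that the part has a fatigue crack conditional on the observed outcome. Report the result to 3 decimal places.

Write H for 'the part has a fatigue crack'. Prior odds H:¬H = 0.011/0.989 = 0.011122. For the 'indication' outcome, the likelihood ratio is 0.994/0.054 = 18.407.
Posterior odds = 0.011122 × 18.407 = 0.20473, so P(H|E) = 0.20473/(1+0.20473) = 0.170.

P(H | E) ≈ 0.170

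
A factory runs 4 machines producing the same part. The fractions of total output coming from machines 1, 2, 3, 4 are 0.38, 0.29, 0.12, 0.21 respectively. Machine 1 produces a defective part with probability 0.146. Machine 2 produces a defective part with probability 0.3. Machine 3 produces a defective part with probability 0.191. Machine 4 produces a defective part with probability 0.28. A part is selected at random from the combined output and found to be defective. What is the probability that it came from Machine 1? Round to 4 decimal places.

Posterior probability ≈ 0.2475

P(defective|M1) = 0.146; P(defective|M2) = 0.3; P(defective|M3) = 0.191; P(defective|M4) = 0.28.
Prior × likelihood for each source: 0.38·0.146=0.05548, 0.29·0.3=0.08700, 0.12·0.191=0.02292, 0.21·0.28=0.05880. Summing gives P(defective) = 0.22420.
P(Machine 1 | defective) = 0.05548 / 0.22420 = 0.2475.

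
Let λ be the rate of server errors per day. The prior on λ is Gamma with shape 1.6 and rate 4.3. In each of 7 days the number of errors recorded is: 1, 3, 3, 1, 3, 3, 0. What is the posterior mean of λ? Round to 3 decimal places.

The Poisson likelihood adds the total count to the shape and the number of exposure periods to the rate. Here ∑xᵢ = 14 and n = 7, so shape 1.6→15.6 and rate 4.3→11.3.
Posterior mean = shape/rate = 15.6/11.3 = 1.381.

Posterior mean ≈ 1.381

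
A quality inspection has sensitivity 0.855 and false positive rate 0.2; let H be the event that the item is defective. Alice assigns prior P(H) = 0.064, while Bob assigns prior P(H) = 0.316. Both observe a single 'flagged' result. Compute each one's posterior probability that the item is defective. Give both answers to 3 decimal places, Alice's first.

P('+'|H) = 0.855, P('+'|¬H) = 0.2.
Alice: numerator 0.855·0.064 = 0.054720; evidence = 0.054720+0.2·0.936 = 0.24192; posterior = 0.226.
Bob: numerator 0.855·0.316 = 0.27018; evidence = 0.27018+0.2·0.684 = 0.40698; posterior = 0.664.

Alice: 0.226; Bob: 0.664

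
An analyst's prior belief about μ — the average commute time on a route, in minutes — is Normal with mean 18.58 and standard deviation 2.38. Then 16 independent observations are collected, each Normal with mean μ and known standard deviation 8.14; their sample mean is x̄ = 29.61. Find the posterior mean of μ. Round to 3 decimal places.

With known σ, the Normal prior is conjugate. Weight on the data is w = (n/σ²)/(n/σ² + 1/τ₀²) = 0.241474/(0.241474+0.176541) = 0.57767.
Posterior mean = w·x̄ + (1−w)·μ₀ = 0.57767·29.61 + 0.42233·18.58 = 24.952.

Posterior mean ≈ 24.952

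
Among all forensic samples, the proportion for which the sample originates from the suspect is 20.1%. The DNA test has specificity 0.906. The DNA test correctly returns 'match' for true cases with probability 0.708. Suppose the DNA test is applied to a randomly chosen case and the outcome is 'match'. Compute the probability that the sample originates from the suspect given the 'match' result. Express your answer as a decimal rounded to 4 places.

Let H be the event that the sample originates from the suspect. P(H) = 0.201, so P(¬H) = 0.799. With E the 'match' result, P(E|H) = 0.708 and P(E|¬H) = 0.094.
P(E) = 0.708·0.201 + 0.094·0.799 = 0.14231 + 0.075106 = 0.21741.
By Bayes' theorem, P(H|E) = 0.14231 / 0.21741 = 0.6545.

P(H | E) ≈ 0.6545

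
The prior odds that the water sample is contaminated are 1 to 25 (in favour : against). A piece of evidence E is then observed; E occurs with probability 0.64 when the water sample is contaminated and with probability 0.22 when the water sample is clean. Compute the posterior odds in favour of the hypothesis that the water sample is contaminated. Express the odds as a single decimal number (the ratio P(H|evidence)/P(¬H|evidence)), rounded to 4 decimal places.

Prior odds = 1/25 = 0.040000. In log-odds, ln(0.040000) = -3.2189.
Add log likelihood ratio: ln(2.9091) = 1.0678.
Posterior log-odds = -2.1510, so posterior odds = exp(-2.1510) = 0.11636.

Posterior odds ≈ 0.1164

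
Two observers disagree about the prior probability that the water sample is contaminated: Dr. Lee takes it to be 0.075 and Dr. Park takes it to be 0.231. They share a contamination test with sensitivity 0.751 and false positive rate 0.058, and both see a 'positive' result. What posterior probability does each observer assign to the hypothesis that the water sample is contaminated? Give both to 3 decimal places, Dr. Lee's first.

The likelihood ratio for a 'positive' result is 0.751/0.058 = 12.948.
Dr. Lee: prior odds 0.075/0.925 = 0.081081; posterior odds 1.0499; posterior probability 0.512.
Dr. Park: prior odds 0.231/0.769 = 0.30039; posterior odds 3.8895; posterior probability 0.795.

Dr. Lee: 0.512; Dr. Park: 0.795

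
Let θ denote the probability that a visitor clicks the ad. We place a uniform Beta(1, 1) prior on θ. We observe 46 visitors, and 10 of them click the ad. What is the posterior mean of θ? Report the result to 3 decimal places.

Posterior mean ≈ 0.229

The binomial likelihood is conjugate to the Beta prior: with 10 successes and 36 failures, the posterior is Beta(1+10, 1+36) = Beta(11, 37).
Posterior mean = α/(α+β) = 11/48 = 0.229.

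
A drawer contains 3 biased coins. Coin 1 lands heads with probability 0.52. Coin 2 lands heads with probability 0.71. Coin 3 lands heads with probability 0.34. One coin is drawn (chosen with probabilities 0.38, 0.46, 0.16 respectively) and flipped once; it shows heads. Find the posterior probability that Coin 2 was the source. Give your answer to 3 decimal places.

Posterior probability ≈ 0.564

Tabulate prior·likelihood by source: [1] prior 0.38, lik 0.52, product 0.1976; [2] prior 0.46, lik 0.71, product 0.3266; [3] prior 0.16, lik 0.34, product 0.05440.
Normalizing constant = 0.57860; the posterior for Coin 2 is its product over the sum, 0.3266/0.57860 = 0.564.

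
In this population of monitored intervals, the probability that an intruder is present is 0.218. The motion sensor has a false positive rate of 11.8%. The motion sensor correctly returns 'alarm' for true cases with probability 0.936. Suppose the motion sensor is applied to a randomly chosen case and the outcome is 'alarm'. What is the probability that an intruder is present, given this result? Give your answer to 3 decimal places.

Write H for 'an intruder is present'. Prior odds H:¬H = 0.218/0.782 = 0.27877. For the 'alarm' outcome, the likelihood ratio is 0.936/0.118 = 7.9322.
Posterior odds = 0.27877 × 7.9322 = 2.2113, so P(H|E) = 2.2113/(1+2.2113) = 0.689.

P(H | E) ≈ 0.689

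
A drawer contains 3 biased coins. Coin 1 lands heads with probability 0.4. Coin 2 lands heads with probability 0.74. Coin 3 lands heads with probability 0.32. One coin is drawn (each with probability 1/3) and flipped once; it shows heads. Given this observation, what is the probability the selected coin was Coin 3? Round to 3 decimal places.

Tabulate prior·likelihood by source: [1] prior 0.333333, lik 0.4, product 0.1333; [2] prior 0.333333, lik 0.74, product 0.2467; [3] prior 0.333333, lik 0.32, product 0.1067.
Normalizing constant = 0.48667; the posterior for Coin 3 is its product over the sum, 0.1067/0.48667 = 0.219.

Posterior probability ≈ 0.219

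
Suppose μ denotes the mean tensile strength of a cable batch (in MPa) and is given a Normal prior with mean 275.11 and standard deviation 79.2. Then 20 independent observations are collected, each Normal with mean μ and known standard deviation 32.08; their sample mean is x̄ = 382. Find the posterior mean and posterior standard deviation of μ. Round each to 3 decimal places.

Prior precision 1/τ₀² = 1/79.2² = 0.00015942; data precision n/σ² = 20/32.08² = 0.0194340.
Posterior precision = 0.00015942 + 0.0194340 = 0.0195934, giving posterior SD = 1/√0.0195934 = 7.144.
Posterior mean = (0.00015942·275.11 + 0.0194340·382) / 0.0195934 = 381.130.

Posterior mean ≈ 381.130; posterior SD ≈ 7.144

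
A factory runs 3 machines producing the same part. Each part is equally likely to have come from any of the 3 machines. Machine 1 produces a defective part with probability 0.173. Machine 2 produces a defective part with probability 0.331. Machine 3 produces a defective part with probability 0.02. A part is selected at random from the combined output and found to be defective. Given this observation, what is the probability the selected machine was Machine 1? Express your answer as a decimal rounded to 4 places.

Tabulate prior·likelihood by source: [1] prior 0.333333, lik 0.173, product 0.05767; [2] prior 0.333333, lik 0.331, product 0.1103; [3] prior 0.333333, lik 0.02, product 0.006667.
Normalizing constant = 0.17467; the posterior for Machine 1 is its product over the sum, 0.05767/0.17467 = 0.3302.

Posterior probability ≈ 0.3302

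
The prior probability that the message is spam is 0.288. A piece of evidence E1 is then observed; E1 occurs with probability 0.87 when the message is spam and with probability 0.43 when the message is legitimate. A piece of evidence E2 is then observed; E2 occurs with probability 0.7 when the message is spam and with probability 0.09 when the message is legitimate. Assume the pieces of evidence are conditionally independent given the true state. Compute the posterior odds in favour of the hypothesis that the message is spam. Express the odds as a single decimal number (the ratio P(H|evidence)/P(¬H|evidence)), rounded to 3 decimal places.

Posterior odds ≈ 6.365

Prior odds = 0.288/(1−0.288) = 0.40449.
Likelihood ratio for E1 = 0.87/0.43 = 2.0233.
Likelihood ratio for E2 = 0.7/0.09 = 7.7778.
Posterior odds = prior odds × LR₁ × LR₂ = 6.3653.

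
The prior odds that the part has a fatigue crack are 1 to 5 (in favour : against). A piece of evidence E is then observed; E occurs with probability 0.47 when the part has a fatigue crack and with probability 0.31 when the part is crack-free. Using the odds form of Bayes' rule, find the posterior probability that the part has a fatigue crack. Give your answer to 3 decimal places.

Posterior probability ≈ 0.233

Prior odds = 1/5 = 0.20000. In log-odds, ln(0.20000) = -1.6094.
Add log likelihood ratio: ln(1.5161) = 0.41616.
Posterior log-odds = -1.1933, so posterior odds = exp(-1.1933) = 0.30323. Converting, P(H|E) = 0.30323/1.3032 = 0.233.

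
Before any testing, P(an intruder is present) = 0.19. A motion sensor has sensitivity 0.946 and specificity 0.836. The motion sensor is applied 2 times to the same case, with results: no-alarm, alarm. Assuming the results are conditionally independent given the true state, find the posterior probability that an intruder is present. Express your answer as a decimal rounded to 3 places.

With H the event that an intruder is present, the joint likelihood of the observed sequence is P(data|H) = 0.054·0.946 = 0.051084 and P(data|¬H) = 0.836·0.164 = 0.13710.
Bayes: P(H|data) = 0.19·0.051084 / (0.19·0.051084 + 0.81·0.13710) = 0.0097060/0.12076 = 0.0804.

Posterior P(H) ≈ 0.080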